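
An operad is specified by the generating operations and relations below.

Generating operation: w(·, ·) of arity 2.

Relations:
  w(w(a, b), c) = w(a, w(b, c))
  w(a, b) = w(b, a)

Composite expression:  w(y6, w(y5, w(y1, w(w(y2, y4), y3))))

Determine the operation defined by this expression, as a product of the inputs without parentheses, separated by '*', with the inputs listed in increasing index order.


y1 * y2 * y3 * y4 * y5 * y6

Reordering under w is free, so list the y-inputs canonically.
w(y2, y4) collapses to y2 * y4
w(w(y2, y4), y3) collapses to y2 * y4 * y3
w(y1, w(w(y2, y4), y3)) collapses to y1 * y2 * y4 * y3
w(y5, w(y1, w(w(y2, y4), y3))) collapses to y5 * y1 * y2 * y4 * y3
w(y6, w(y5, w(y1, w(w(y2, y4), y3)))) collapses to y6 * y5 * y1 * y2 * y4 * y3
reordering the factors by index: y1 * y2 * y3 * y4 * y5 * y6


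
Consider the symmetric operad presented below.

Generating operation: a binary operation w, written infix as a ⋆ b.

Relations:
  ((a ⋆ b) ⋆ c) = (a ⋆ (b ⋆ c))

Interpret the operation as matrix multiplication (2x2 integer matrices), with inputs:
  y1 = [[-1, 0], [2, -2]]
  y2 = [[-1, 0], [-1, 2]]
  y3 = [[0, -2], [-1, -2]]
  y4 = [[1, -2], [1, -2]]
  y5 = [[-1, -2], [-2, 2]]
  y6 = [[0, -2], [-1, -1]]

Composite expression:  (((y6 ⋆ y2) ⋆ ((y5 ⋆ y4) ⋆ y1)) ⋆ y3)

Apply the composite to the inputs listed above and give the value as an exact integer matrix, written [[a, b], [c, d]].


[[24, -12], [24, -12]]

(y6 ⋆ y2) = [[2, -4], [2, -2]]
(y5 ⋆ y4) = [[-3, 6], [0, 0]]
((y5 ⋆ y4) ⋆ y1) = [[15, -12], [0, 0]]
((y6 ⋆ y2) ⋆ ((y5 ⋆ y4) ⋆ y1)) = [[30, -24], [30, -24]]
(((y6 ⋆ y2) ⋆ ((y5 ⋆ y4) ⋆ y1)) ⋆ y3) = [[24, -12], [24, -12]]


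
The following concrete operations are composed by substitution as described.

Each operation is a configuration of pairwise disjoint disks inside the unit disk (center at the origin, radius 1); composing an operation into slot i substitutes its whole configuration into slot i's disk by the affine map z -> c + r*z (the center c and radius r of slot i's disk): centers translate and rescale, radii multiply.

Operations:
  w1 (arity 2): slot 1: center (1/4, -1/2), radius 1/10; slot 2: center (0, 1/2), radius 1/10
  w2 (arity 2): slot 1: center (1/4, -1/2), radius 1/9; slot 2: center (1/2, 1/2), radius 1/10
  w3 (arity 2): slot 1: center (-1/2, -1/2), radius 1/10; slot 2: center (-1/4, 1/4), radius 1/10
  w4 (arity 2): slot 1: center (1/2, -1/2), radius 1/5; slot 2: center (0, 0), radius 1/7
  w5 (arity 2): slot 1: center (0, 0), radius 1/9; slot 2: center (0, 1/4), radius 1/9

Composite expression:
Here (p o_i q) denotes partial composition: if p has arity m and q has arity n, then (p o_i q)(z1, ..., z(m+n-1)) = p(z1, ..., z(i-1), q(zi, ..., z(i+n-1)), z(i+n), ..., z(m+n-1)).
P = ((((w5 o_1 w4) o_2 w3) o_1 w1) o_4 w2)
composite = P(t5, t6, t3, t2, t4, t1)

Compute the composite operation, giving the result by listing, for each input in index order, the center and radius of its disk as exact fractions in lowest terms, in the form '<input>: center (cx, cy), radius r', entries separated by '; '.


t1: center (0, 1/4), radius 1/9; t2: center (-1/280, 1/315), radius 1/5670; t3: center (-1/126, -1/126), radius 1/630; t4: center (-1/315, 1/210), radius 1/6300; t5: center (11/180, -1/15), radius 1/450; t6: center (1/18, -2/45), radius 1/450


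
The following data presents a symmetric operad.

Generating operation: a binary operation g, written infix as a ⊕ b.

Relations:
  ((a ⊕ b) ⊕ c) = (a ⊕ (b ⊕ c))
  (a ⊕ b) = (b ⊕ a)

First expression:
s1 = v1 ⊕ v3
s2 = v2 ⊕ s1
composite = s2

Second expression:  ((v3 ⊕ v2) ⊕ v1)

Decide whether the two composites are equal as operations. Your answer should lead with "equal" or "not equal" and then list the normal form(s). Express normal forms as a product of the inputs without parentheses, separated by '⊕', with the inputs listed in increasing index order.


equal: each reduces to v1 ⊕ v2 ⊕ v3


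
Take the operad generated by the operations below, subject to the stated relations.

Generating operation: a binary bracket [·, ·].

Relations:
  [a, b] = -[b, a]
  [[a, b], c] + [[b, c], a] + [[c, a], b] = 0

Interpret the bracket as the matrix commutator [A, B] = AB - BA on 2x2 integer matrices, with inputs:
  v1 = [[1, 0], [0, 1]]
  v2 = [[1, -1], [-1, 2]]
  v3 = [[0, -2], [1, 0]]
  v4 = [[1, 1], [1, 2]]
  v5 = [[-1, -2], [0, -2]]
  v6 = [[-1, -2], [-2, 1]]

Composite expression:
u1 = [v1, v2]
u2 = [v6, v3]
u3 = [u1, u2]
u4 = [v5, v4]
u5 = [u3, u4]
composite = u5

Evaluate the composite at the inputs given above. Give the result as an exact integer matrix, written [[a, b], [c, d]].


[[0, 0], [0, 0]]

[v1, v2] = [[0, 0], [0, 0]]
[v6, v3] = [[-6, 4], [2, 6]]
[[v1, v2], [v6, v3]] = [[0, 0], [0, 0]]
[v5, v4] = [[-2, -1], [-1, 2]]
[[[v1, v2], [v6, v3]], [v5, v4]] = [[0, 0], [0, 0]]


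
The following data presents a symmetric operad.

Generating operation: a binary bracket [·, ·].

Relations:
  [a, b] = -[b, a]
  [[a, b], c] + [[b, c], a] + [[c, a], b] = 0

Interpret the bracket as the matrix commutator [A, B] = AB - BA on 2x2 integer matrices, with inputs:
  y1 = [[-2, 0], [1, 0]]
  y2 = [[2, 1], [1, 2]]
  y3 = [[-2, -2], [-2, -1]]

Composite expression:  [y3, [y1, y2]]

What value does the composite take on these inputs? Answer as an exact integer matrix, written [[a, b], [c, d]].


[[-8, -2], [6, 8]]

[y1, y2] = [[-1, -2], [2, 1]]
[y3, [y1, y2]] = [[-8, -2], [6, 8]]


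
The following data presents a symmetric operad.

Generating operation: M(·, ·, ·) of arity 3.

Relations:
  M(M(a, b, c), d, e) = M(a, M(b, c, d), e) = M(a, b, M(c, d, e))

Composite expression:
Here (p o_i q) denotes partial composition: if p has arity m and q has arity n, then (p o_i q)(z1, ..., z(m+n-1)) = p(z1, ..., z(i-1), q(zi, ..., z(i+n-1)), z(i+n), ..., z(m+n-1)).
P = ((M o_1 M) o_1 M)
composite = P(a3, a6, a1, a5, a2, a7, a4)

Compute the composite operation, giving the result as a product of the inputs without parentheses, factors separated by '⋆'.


a3 ⋆ a6 ⋆ a1 ⋆ a5 ⋆ a2 ⋆ a7 ⋆ a4

Under associativity of M, the answer is the a's in reading order.
M(a3, a6, a1) unparenthesizes to a3 ⋆ a6 ⋆ a1
M(M(a3, a6, a1), a5, a2) unparenthesizes to a3 ⋆ a6 ⋆ a1 ⋆ a5 ⋆ a2
M(M(M(a3, a6, a1), a5, a2), a7, a4) unparenthesizes to a3 ⋆ a6 ⋆ a1 ⋆ a5 ⋆ a2 ⋆ a7 ⋆ a4


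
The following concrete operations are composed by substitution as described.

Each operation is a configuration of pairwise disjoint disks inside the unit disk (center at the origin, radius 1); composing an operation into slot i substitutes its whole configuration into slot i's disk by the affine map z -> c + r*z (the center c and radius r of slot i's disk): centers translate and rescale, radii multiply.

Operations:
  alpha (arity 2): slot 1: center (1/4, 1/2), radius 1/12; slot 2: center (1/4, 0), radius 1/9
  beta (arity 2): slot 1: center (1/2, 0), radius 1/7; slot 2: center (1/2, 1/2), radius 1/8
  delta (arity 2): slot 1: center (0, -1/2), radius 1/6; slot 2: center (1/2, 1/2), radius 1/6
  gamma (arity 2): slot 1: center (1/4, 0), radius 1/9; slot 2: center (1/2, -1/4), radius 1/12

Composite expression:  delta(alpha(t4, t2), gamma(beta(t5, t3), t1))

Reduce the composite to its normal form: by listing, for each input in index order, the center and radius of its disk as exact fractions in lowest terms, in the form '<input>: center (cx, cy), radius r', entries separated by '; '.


Affine substitution under delta: radii multiply and t-centers shift.
input t4: composing its 2 substitution steps yields center (1/24, -5/12), radius 1/72
input t2: composing its 2 substitution steps yields center (1/24, -1/2), radius 1/54
input t5: composing its 3 substitution steps yields center (119/216, 1/2), radius 1/378
input t3: composing its 3 substitution steps yields center (119/216, 55/108), radius 1/432
input t1: composing its 2 substitution steps yields center (7/12, 11/24), radius 1/72

t1: center (7/12, 11/24), radius 1/72; t2: center (1/24, -1/2), radius 1/54; t3: center (119/216, 55/108), radius 1/432; t4: center (1/24, -5/12), radius 1/72; t5: center (119/216, 1/2), radius 1/378


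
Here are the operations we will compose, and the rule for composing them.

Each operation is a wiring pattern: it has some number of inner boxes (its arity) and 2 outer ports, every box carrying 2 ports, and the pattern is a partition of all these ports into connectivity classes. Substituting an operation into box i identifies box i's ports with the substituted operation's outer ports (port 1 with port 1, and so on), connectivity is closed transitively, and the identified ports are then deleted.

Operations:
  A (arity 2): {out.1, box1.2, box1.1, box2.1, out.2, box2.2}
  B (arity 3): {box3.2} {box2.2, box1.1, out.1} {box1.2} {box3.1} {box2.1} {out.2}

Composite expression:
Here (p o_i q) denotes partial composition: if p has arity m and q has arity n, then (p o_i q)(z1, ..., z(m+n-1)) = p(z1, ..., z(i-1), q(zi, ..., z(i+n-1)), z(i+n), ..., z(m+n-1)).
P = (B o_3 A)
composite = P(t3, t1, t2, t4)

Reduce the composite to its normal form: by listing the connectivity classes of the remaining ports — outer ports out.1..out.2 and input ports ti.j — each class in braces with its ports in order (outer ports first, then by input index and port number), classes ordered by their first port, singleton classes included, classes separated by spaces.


{out.1, t1.2, t3.1} {out.2} {t1.1} {t2.1, t2.2, t4.1, t4.2} {t3.2}

Two ports join when wires chain via B-identified ports.
through A, on inputs (t2, t4): {out.1, out.2, t2.1, t2.2, t4.1, t4.2} (out.j = stage outer ports)
through B, on inputs (t3, t1, t2, t4): {out.1, t1.2, t3.1} {out.2} {t1.1} {t2.1, t2.2, t4.1, t4.2} {t3.2} (out.j = stage outer ports)


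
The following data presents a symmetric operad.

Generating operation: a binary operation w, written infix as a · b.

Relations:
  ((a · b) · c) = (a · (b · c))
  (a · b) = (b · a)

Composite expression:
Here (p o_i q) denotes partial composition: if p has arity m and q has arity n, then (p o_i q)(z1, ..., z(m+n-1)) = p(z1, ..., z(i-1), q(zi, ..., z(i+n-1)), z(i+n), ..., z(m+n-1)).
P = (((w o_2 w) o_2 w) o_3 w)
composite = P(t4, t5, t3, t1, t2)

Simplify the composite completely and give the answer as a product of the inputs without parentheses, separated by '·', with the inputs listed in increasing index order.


Key point: w commutes, so take the t-inputs in any fixed order.
(t3 · t1) reduces to t3 · t1
(t5 · (t3 · t1)) reduces to t5 · t3 · t1
((t5 · (t3 · t1)) · t2) reduces to t5 · t3 · t1 · t2
(t4 · ((t5 · (t3 · t1)) · t2)) reduces to t4 · t5 · t3 · t1 · t2
commutativity sorts the factors: t1 · t2 · t3 · t4 · t5

t1 · t2 · t3 · t4 · t5


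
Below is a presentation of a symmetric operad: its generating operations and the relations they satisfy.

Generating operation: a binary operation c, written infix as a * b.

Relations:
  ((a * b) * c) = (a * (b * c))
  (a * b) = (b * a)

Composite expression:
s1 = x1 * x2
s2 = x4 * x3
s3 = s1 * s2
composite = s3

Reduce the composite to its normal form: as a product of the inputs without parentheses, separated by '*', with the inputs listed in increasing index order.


x1 * x2 * x3 * x4

Both nesting and order wash out for c; what remains is which x's occur.
(x1 * x2) reduces to x1 * x2
(x4 * x3) reduces to x4 * x3
((x1 * x2) * (x4 * x3)) reduces to x1 * x2 * x4 * x3
sorting the factors by input index: x1 * x2 * x3 * x4


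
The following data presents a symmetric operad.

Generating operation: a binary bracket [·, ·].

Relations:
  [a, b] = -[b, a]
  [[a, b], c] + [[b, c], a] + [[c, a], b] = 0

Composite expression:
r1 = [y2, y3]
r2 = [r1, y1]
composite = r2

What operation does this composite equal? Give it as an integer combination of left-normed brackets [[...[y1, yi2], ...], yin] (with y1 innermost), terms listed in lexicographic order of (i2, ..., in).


-[[y1, y2], y3] + [[y1, y3], y2]

Left-normed coefficients sit on the y1-initial expansion words.
Composite bracket: [[y2, y3], y1]
Full expansion: 4 signed words from ab - ba (2^2 = 4).
Words beginning with y1 determine it all:
  from y1y2y3, sign -1: term -[[y1, y2], y3]
  from y1y3y2, sign +1: term +[[y1, y3], y2]


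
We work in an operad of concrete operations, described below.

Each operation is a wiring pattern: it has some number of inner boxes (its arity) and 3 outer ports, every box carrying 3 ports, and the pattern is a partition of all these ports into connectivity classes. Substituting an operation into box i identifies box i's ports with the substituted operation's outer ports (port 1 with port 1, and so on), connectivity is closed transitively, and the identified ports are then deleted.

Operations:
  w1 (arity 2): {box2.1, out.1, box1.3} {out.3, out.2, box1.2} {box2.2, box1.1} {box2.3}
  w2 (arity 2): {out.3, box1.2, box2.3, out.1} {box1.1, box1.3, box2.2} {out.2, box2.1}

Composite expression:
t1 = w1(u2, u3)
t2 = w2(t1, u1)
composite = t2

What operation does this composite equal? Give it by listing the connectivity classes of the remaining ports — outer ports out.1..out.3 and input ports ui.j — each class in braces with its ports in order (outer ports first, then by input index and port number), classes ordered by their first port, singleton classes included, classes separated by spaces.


Two ports join when wires chain via w2-identified ports.
through w1, on inputs (u2, u3): {out.1, u2.3, u3.1} {out.2, out.3, u2.2} {u2.1, u3.2} {u3.3} (out.j = stage outer ports)
through w2, on inputs (u2, u3, u1): {out.1, out.3, u1.2, u1.3, u2.2, u2.3, u3.1} {out.2, u1.1} {u2.1, u3.2} {u3.3} (out.j = stage outer ports)

{out.1, out.3, u1.2, u1.3, u2.2, u2.3, u3.1} {out.2, u1.1} {u2.1, u3.2} {u3.3}


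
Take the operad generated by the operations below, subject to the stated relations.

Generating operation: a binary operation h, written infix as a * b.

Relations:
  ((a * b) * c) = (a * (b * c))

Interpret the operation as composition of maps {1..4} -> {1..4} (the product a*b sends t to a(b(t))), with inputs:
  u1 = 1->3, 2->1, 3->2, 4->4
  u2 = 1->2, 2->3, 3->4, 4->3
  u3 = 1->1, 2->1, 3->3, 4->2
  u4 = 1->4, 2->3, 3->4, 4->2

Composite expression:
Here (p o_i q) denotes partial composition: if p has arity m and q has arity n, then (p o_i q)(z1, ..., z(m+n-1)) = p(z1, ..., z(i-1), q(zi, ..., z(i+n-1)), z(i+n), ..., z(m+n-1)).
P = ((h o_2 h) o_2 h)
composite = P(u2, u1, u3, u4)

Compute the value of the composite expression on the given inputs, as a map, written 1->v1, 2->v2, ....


(u1 * u3) = 1->3, 2->3, 3->2, 4->1
((u1 * u3) * u4) = 1->1, 2->2, 3->1, 4->3
(u2 * ((u1 * u3) * u4)) = 1->2, 2->3, 3->2, 4->4

1->2, 2->3, 3->2, 4->4


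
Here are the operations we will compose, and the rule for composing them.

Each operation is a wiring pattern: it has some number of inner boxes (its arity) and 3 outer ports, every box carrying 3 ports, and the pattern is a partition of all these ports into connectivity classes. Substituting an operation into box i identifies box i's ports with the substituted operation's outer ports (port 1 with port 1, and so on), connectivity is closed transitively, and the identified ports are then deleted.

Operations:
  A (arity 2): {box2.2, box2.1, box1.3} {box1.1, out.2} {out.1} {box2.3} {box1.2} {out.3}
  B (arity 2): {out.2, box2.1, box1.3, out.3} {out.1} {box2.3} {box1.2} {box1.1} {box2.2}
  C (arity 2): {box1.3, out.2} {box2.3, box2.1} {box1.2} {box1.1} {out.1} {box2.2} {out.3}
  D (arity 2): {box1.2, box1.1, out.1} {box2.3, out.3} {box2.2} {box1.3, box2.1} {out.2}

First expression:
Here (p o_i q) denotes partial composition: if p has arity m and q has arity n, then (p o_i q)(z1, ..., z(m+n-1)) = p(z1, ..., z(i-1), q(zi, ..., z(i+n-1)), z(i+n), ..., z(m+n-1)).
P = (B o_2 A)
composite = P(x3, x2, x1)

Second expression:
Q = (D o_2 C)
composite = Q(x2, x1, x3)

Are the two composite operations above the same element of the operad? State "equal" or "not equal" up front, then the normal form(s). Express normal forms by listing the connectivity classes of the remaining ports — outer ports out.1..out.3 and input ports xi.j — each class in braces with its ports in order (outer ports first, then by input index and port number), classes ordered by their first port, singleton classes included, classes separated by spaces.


The first expression, normalized: {out.1} {out.2, out.3, x3.3} {x1.1, x1.2, x2.3} {x1.3} {x2.1} {x2.2} {x3.1} {x3.2}
The second expression, normalized: {out.1, x2.1, x2.2} {out.2} {out.3} {x1.1} {x1.2} {x1.3} {x2.3} {x3.1, x3.3} {x3.2}
The forms do not match — not equal.

not equal; first: {out.1} {out.2, out.3, x3.3} {x1.1, x1.2, x2.3} {x1.3} {x2.1} {x2.2} {x3.1} {x3.2}; second: {out.1, x2.1, x2.2} {out.2} {out.3} {x1.1} {x1.2} {x1.3} {x2.3} {x3.1, x3.3} {x3.2}


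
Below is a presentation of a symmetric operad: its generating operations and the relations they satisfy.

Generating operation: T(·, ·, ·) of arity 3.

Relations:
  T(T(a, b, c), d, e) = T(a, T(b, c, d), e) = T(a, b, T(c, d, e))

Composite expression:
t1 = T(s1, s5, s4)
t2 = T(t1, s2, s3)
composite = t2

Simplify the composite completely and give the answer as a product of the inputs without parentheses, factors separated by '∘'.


s1 ∘ s5 ∘ s4 ∘ s2 ∘ s3

All parenthesizations of T agree; list the s-inputs left to right.
T(s1, s5, s4) reduces to s1 ∘ s5 ∘ s4
T(T(s1, s5, s4), s2, s3) reduces to s1 ∘ s5 ∘ s4 ∘ s2 ∘ s3


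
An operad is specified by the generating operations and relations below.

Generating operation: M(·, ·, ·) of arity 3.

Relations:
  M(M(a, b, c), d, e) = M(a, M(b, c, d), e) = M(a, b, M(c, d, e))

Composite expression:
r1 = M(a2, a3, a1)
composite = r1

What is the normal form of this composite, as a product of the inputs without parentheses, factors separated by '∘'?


a2 ∘ a3 ∘ a1

All parenthesizations of M agree; list the a-inputs left to right.
M(a2, a3, a1) collapses to a2 ∘ a3 ∘ a1


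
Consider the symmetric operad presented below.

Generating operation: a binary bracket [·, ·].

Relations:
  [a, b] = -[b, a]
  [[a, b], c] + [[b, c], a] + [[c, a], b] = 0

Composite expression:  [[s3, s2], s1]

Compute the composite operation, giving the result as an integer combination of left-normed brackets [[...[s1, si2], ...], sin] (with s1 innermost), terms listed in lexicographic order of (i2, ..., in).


[[s1, s2], s3] - [[s1, s3], s2]

Skip Jacobi rewriting: expand, keep s1-initial words, read off terms.
Composite bracket: [[s3, s2], s1]
Full expansion: 4 signed words from ab - ba (2^2 = 4).
Words beginning with s1 determine it all:
  sign of s1s2s3 is +1, so it contributes +[[s1, s2], s3]
  sign of s1s3s2 is -1, so it contributes -[[s1, s3], s2]


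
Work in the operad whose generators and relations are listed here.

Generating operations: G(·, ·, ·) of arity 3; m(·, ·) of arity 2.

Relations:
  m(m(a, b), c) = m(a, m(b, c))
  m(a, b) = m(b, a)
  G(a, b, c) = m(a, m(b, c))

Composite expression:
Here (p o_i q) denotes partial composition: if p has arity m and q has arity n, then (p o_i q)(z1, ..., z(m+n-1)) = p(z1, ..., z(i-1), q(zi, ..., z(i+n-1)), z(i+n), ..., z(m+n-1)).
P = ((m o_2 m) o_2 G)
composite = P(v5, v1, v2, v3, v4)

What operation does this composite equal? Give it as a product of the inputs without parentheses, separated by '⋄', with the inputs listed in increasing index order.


v1 ⋄ v2 ⋄ v3 ⋄ v4 ⋄ v5

Shape and order are irrelevant to m; the v-input set decides.
G(v1, v2, v3) linearizes to v1 ⋄ v2 ⋄ v3
m(G(v1, v2, v3), v4) linearizes to v1 ⋄ v2 ⋄ v3 ⋄ v4
m(v5, m(G(v1, v2, v3), v4)) linearizes to v5 ⋄ v1 ⋄ v2 ⋄ v3 ⋄ v4
reordering the factors by index: v1 ⋄ v2 ⋄ v3 ⋄ v4 ⋄ v5


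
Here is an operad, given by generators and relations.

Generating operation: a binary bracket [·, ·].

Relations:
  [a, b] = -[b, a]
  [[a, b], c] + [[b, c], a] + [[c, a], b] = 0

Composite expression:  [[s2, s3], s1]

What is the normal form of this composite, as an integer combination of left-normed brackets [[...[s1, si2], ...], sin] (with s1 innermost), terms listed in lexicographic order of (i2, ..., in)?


-[[s1, s2], s3] + [[s1, s3], s2]

Skip Jacobi rewriting: expand, keep s1-initial words, read off terms.
Composite bracket: [[s2, s3], s1]
Full expansion: 4 signed words from ab - ba (2^2 = 4).
Coefficients come from the s1-initial words:
  the word s1s2s3 carries sign -1 and contributes -[[s1, s2], s3]
  the word s1s3s2 carries sign +1 and contributes +[[s1, s3], s2]


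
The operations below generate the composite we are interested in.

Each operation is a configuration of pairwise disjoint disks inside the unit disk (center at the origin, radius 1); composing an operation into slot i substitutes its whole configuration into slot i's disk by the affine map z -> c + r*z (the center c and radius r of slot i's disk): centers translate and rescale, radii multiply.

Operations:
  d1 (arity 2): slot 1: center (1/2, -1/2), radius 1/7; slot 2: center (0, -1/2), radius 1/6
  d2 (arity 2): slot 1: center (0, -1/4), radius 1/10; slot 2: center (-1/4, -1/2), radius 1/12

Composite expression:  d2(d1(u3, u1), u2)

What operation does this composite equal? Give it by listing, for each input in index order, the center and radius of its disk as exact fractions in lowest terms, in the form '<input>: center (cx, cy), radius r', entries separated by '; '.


Below d2, radii multiply path by path; the u-disk centers shift.
u3: after 2 affine steps, its disk has center (1/20, -3/10), radius 1/70
u1: after 2 affine steps, its disk has center (0, -3/10), radius 1/60
u2: after 1 affine step, its disk has center (-1/4, -1/2), radius 1/12

u1: center (0, -3/10), radius 1/60; u2: center (-1/4, -1/2), radius 1/12; u3: center (1/20, -3/10), radius 1/70


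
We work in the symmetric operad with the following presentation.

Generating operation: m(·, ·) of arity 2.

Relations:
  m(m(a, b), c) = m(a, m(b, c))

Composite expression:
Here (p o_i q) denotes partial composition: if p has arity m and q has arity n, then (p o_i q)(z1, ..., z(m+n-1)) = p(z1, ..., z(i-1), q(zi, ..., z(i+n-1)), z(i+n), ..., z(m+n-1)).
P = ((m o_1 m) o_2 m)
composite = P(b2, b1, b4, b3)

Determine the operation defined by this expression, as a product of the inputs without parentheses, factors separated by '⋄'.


The m-tree's shape is irrelevant; the b-reading-order decides.
m(b1, b4) flattens to b1 ⋄ b4
m(b2, m(b1, b4)) flattens to b2 ⋄ b1 ⋄ b4
m(m(b2, m(b1, b4)), b3) flattens to b2 ⋄ b1 ⋄ b4 ⋄ b3

b2 ⋄ b1 ⋄ b4 ⋄ b3


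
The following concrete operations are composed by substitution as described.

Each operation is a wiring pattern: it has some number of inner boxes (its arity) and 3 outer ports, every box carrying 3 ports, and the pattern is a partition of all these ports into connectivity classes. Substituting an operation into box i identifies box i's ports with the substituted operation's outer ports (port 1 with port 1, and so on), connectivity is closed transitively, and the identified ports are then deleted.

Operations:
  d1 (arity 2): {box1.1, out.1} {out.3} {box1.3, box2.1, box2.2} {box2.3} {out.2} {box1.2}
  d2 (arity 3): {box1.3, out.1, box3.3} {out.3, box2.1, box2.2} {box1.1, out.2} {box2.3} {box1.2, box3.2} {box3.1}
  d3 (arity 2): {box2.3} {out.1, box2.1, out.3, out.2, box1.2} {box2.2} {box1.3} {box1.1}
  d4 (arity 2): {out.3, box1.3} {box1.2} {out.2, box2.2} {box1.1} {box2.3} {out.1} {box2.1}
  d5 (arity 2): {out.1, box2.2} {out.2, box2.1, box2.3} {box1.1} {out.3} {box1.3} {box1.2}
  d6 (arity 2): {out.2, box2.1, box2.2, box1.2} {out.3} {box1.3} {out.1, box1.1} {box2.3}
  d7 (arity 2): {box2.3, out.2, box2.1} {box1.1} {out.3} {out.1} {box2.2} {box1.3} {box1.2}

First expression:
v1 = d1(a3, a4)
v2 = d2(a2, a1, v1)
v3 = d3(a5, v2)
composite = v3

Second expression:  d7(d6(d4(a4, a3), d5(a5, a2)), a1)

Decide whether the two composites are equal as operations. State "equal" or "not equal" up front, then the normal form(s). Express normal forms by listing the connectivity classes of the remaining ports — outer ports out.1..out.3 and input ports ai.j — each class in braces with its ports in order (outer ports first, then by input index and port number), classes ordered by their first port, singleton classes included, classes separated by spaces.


The first expression, normalized: {out.1, out.2, out.3, a2.3, a5.2} {a1.1, a1.2} {a1.3} {a2.1} {a2.2} {a3.1} {a3.2} {a3.3, a4.1, a4.2} {a4.3} {a5.1} {a5.3}
The second expression, normalized: {out.1} {out.2, a1.1, a1.3} {out.3} {a1.2} {a2.1, a2.2, a2.3, a3.2} {a3.1} {a3.3} {a4.1} {a4.2} {a4.3} {a5.1} {a5.2} {a5.3}
The forms do not match — not equal.

not equal — first {out.1, out.2, out.3, a2.3, a5.2} {a1.1, a1.2} {a1.3} {a2.1} {a2.2} {a3.1} {a3.2} {a3.3, a4.1, a4.2} {a4.3} {a5.1} {a5.3}, second {out.1} {out.2, a1.1, a1.3} {out.3} {a1.2} {a2.1, a2.2, a2.3, a3.2} {a3.1} {a3.3} {a4.1} {a4.2} {a4.3} {a5.1} {a5.2} {a5.3}


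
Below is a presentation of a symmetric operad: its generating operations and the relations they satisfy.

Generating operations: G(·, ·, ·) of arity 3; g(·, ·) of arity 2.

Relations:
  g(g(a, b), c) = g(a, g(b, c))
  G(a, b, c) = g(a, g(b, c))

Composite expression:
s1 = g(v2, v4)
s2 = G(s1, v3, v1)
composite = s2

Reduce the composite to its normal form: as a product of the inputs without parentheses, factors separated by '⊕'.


v2 ⊕ v4 ⊕ v3 ⊕ v1

Under associativity of G, the answer is the v's in reading order.
g(v2, v4) collapses to v2 ⊕ v4
G(g(v2, v4), v3, v1) collapses to v2 ⊕ v4 ⊕ v3 ⊕ v1


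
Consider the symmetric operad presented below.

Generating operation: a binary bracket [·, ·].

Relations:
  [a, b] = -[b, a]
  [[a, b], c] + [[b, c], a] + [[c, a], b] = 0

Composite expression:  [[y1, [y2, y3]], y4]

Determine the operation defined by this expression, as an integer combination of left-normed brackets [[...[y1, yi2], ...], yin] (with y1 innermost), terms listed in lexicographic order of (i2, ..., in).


[[[y1, y2], y3], y4] - [[[y1, y3], y2], y4]

Expand each bracket as ab - ba; the y1-initial words give the coefficients.
Composite bracket: [[y1, [y2, y3]], y4]
Each bracket splits as ab - ba, giving 8 signed words (2^3 = 8).
Words beginning with y1 determine it all:
  y1y2y3y4 appears with sign +1, giving the term +[[[y1, y2], y3], y4]
  y1y3y2y4 appears with sign -1, giving the term -[[[y1, y3], y2], y4]


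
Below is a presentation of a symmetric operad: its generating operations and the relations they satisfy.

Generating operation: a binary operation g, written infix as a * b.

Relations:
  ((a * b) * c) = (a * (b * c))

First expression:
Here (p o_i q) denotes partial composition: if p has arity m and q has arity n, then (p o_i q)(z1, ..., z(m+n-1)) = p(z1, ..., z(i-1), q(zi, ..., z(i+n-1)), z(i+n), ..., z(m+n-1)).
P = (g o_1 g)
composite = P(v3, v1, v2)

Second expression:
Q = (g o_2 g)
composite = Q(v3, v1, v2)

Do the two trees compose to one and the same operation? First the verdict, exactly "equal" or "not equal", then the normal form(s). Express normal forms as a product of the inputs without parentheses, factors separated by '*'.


equal — both sides give v3 * v1 * v2


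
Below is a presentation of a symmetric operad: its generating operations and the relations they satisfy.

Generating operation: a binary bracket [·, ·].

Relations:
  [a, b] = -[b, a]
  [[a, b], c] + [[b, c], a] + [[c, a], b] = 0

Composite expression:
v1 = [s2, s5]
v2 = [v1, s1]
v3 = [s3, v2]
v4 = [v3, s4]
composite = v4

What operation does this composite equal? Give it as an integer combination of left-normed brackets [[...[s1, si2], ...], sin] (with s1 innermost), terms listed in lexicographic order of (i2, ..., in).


Expand each bracket as ab - ba; the s1-initial words give the coefficients.
Composite bracket: [[s3, [[s2, s5], s1]], s4]
Each bracket splits as ab - ba, giving 16 signed words (2^4 = 16).
Only words starting with s1 matter:
  s1s2s5s3s4 appears with sign +1, giving the term +[[[[s1, s2], s5], s3], s4]
  s1s5s2s3s4 appears with sign -1, giving the term -[[[[s1, s5], s2], s3], s4]

[[[[s1, s2], s5], s3], s4] - [[[[s1, s5], s2], s3], s4]


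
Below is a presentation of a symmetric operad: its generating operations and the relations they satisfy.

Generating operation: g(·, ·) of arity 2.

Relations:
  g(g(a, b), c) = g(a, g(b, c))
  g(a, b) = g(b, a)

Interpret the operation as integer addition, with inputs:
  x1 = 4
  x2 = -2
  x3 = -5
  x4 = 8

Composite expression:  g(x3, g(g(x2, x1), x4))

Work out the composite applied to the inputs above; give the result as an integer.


5

g(x2, x1) = 2
g(g(x2, x1), x4) = 10
g(x3, g(g(x2, x1), x4)) = 5


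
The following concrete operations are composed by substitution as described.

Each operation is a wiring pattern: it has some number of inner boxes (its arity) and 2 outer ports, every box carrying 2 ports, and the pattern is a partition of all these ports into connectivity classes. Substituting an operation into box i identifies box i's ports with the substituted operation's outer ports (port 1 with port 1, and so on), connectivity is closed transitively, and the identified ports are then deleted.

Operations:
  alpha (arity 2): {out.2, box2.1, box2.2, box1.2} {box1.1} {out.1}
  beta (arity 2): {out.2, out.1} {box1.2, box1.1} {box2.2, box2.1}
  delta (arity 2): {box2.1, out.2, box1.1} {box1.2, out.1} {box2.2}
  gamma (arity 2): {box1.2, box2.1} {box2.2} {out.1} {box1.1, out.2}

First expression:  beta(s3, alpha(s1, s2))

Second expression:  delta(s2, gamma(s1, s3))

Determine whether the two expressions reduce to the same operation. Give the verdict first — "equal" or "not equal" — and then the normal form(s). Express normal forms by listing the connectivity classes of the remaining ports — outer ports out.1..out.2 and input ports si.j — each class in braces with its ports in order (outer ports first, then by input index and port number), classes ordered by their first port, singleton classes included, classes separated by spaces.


In normal form, the first expression is {out.1, out.2} {s1.1} {s1.2, s2.1, s2.2} {s3.1, s3.2}
In normal form, the second expression is {out.1, s2.2} {out.2, s2.1} {s1.1} {s1.2, s3.1} {s3.2}
Distinct normal forms: not equal.

not equal; first: {out.1, out.2} {s1.1} {s1.2, s2.1, s2.2} {s3.1, s3.2}; second: {out.1, s2.2} {out.2, s2.1} {s1.1} {s1.2, s3.1} {s3.2}


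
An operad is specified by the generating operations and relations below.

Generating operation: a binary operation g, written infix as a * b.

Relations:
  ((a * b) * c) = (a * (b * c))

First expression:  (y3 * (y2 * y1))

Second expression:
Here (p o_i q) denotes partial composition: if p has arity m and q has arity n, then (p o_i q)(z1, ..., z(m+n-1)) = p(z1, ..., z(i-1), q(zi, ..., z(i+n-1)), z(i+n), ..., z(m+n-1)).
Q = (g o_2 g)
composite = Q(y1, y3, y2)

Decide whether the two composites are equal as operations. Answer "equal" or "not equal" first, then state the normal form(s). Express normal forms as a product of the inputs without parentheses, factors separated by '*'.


not equal — first y3 * y2 * y1, second y1 * y3 * y2

The first composite normalizes to y3 * y2 * y1
The second composite normalizes to y1 * y3 * y2
Distinct normal forms: not equal.


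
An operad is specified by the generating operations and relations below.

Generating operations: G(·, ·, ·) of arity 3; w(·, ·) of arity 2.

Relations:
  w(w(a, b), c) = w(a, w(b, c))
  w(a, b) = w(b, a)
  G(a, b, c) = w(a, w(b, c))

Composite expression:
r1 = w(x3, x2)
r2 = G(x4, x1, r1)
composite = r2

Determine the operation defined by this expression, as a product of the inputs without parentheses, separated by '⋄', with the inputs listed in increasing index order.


x1 ⋄ x2 ⋄ x3 ⋄ x4

Reordering under G is free, so list the x-inputs canonically.
w(x3, x2) collapses to x3 ⋄ x2
G(x4, x1, w(x3, x2)) collapses to x4 ⋄ x1 ⋄ x3 ⋄ x2
putting the inputs in ascending order: x1 ⋄ x2 ⋄ x3 ⋄ x4


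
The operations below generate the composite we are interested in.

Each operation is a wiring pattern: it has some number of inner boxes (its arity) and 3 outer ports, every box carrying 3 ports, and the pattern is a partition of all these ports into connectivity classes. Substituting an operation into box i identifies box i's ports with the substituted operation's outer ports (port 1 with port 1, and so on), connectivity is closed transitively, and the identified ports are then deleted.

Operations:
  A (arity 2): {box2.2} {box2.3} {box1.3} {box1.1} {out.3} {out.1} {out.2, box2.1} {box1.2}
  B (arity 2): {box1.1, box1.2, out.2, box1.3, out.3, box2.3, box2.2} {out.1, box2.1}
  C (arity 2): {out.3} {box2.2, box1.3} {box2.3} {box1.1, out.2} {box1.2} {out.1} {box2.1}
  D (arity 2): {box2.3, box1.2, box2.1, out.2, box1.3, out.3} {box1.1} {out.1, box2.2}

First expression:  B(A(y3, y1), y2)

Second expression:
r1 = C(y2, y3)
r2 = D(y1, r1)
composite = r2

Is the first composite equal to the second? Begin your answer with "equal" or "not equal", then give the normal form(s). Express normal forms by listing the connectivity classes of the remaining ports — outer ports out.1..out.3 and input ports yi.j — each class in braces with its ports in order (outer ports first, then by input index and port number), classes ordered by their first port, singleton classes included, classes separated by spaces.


not equal; the first gives {out.1, y2.1} {out.2, out.3, y1.1, y2.2, y2.3} {y1.2} {y1.3} {y3.1} {y3.2} {y3.3} and the second {out.1, y2.1} {out.2, out.3, y1.2, y1.3} {y1.1} {y2.2} {y2.3, y3.2} {y3.1} {y3.3}


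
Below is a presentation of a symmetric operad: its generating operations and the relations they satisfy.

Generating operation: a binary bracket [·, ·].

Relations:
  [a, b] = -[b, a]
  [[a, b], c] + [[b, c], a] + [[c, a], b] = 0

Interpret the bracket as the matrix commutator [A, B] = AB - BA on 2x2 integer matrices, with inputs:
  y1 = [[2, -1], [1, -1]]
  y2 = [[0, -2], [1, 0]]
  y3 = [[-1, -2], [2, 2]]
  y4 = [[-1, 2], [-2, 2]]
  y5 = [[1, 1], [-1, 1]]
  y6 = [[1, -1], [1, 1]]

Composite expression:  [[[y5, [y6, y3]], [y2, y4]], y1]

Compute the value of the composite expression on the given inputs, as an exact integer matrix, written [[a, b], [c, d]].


[y6, y3] = [[0, -3], [-3, 0]]
[y5, [y6, y3]] = [[-6, 0], [0, 6]]
[y2, y4] = [[2, -6], [-3, -2]]
[[y5, [y6, y3]], [y2, y4]] = [[0, 72], [-36, 0]]
[[[y5, [y6, y3]], [y2, y4]], y1] = [[36, -216], [-108, -36]]

[[36, -216], [-108, -36]]


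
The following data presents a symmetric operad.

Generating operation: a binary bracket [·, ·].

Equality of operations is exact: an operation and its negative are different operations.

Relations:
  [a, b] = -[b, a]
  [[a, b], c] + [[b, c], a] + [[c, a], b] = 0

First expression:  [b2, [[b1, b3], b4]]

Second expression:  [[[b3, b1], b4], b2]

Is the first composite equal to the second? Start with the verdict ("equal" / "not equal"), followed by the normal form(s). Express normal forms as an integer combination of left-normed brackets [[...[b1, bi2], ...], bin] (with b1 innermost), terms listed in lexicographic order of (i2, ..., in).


equal: each reduces to -[[[b1, b3], b4], b2]

Normal form of the first expression: -[[[b1, b3], b4], b2]
Normal form of the second expression: -[[[b1, b3], b4], b2]
The forms coincide; equal.


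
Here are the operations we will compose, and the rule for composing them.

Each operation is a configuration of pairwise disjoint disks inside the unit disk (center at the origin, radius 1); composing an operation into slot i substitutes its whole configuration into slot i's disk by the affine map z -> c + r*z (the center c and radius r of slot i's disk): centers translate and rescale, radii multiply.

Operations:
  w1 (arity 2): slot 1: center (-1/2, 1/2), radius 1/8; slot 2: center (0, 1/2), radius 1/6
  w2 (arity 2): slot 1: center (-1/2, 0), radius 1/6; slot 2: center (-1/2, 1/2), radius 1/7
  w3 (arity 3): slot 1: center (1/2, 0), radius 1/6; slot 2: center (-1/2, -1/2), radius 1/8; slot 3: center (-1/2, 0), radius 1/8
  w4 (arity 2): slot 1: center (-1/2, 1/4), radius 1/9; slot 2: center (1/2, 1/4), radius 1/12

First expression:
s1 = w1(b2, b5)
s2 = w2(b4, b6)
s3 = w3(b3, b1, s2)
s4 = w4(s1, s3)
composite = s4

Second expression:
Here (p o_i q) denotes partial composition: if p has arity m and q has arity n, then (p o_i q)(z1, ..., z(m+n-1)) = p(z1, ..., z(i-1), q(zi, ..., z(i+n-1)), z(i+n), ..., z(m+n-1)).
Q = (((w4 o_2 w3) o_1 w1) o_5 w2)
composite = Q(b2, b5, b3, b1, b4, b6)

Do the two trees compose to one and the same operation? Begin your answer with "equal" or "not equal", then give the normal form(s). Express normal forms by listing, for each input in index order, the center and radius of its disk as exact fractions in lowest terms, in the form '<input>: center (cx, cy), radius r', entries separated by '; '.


equal; the common form is b1: center (11/24, 5/24), radius 1/96; b2: center (-5/9, 11/36), radius 1/72; b3: center (13/24, 1/4), radius 1/72; b4: center (29/64, 1/4), radius 1/576; b5: center (-1/2, 11/36), radius 1/54; b6: center (29/64, 49/192), radius 1/672

The first composite normalizes to b1: center (11/24, 5/24), radius 1/96; b2: center (-5/9, 11/36), radius 1/72; b3: center (13/24, 1/4), radius 1/72; b4: center (29/64, 1/4), radius 1/576; b5: center (-1/2, 11/36), radius 1/54; b6: center (29/64, 49/192), radius 1/672
The second composite normalizes to b1: center (11/24, 5/24), radius 1/96; b2: center (-5/9, 11/36), radius 1/72; b3: center (13/24, 1/4), radius 1/72; b4: center (29/64, 1/4), radius 1/576; b5: center (-1/2, 11/36), radius 1/54; b6: center (29/64, 49/192), radius 1/672
Both agree, so they are equal.


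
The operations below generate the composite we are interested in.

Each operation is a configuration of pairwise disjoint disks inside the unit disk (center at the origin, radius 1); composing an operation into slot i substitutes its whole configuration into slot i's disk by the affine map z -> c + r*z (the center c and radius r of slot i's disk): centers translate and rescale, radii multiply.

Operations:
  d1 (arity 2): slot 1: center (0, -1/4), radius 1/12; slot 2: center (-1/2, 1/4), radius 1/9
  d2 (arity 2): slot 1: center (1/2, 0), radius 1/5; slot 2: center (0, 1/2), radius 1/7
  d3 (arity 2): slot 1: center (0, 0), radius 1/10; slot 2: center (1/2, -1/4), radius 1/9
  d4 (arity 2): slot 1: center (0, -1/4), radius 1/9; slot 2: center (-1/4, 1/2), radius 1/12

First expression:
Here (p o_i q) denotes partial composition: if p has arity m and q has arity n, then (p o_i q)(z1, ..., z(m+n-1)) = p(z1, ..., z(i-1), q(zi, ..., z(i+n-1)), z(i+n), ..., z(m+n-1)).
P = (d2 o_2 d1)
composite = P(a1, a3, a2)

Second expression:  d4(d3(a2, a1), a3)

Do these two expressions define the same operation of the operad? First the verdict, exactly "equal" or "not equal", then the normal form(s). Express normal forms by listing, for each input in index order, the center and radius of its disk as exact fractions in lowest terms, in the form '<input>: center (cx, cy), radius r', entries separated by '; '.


not equal; the first gives a1: center (1/2, 0), radius 1/5; a2: center (-1/14, 15/28), radius 1/63; a3: center (0, 13/28), radius 1/84 and the second a1: center (1/18, -5/18), radius 1/81; a2: center (0, -1/4), radius 1/90; a3: center (-1/4, 1/2), radius 1/12

Reducing the first expression gives a1: center (1/2, 0), radius 1/5; a2: center (-1/14, 15/28), radius 1/63; a3: center (0, 13/28), radius 1/84
Reducing the second expression gives a1: center (1/18, -5/18), radius 1/81; a2: center (0, -1/4), radius 1/90; a3: center (-1/4, 1/2), radius 1/12
Different reductions; not equal.


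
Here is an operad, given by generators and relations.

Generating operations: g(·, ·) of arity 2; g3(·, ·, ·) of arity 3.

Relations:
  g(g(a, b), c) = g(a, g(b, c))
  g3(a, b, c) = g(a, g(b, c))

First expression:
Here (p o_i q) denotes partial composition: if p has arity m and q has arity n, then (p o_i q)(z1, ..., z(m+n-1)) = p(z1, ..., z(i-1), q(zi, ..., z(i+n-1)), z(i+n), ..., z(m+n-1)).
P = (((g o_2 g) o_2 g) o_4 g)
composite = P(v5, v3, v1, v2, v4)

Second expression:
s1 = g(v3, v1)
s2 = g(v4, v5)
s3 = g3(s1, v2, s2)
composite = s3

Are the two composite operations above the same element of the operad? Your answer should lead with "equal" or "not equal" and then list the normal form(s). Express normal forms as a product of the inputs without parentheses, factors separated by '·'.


not equal — first v5 · v3 · v1 · v2 · v4, second v3 · v1 · v2 · v4 · v5

Reducing the first expression gives v5 · v3 · v1 · v2 · v4
Reducing the second expression gives v3 · v1 · v2 · v4 · v5
Distinct normal forms: not equal.
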